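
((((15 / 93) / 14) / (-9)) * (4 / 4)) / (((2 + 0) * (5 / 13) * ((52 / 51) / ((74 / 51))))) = -37 / 15624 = -0.00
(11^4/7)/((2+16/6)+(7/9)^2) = 1185921/2989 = 396.76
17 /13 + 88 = 1161 /13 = 89.31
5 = 5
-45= -45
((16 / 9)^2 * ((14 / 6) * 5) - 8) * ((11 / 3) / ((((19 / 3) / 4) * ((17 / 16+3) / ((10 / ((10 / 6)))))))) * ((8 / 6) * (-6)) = -790.01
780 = 780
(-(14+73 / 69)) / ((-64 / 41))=42599 / 4416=9.65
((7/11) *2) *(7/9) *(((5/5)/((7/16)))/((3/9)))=224/33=6.79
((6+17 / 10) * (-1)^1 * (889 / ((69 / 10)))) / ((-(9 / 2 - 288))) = -19558 / 5589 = -3.50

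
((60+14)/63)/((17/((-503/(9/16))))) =-595552/9639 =-61.79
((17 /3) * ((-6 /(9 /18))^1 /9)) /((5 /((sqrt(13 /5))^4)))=-11492 /1125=-10.22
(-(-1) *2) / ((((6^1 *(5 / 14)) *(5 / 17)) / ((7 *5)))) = 1666 / 15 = 111.07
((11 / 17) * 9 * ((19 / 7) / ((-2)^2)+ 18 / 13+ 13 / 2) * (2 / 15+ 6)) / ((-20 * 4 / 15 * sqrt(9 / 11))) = -2365803 * sqrt(11) / 123760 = -63.40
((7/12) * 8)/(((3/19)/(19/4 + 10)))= 7847/18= 435.94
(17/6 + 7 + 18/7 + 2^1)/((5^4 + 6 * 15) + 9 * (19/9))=605/30828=0.02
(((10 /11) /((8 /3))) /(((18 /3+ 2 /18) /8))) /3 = 18 /121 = 0.15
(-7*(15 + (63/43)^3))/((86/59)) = -87.14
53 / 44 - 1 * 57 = -2455 / 44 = -55.80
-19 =-19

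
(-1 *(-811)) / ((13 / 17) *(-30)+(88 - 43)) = 13787 / 375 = 36.77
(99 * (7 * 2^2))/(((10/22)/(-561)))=-17106012/5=-3421202.40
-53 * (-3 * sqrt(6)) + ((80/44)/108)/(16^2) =389.47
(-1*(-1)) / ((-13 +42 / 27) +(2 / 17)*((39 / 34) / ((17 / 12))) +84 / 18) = -44217 / 295481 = -0.15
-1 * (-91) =91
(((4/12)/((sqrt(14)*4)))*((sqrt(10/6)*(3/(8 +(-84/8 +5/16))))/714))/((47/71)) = -71*sqrt(210)/12332565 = -0.00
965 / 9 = 107.22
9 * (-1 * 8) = -72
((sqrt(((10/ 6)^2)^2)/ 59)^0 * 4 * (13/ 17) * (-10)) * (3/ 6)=-260/ 17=-15.29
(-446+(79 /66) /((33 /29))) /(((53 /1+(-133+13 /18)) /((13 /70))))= 12598261 /12086690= 1.04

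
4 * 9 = 36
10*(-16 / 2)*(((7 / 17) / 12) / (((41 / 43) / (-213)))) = 427420 / 697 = 613.23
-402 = -402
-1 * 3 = -3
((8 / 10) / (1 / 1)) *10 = 8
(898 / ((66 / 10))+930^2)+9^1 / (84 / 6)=865036.70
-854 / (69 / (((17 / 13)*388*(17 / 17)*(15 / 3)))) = -28164920 / 897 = -31399.02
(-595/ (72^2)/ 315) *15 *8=-85/ 1944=-0.04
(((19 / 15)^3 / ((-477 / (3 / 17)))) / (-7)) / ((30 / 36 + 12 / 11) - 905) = -7942 / 66774574125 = -0.00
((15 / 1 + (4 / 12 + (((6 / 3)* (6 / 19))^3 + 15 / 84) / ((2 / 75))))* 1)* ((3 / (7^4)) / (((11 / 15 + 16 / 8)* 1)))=544073385 / 37811581864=0.01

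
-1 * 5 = -5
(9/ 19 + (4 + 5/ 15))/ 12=137/ 342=0.40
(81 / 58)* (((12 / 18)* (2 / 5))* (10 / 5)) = 108 / 145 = 0.74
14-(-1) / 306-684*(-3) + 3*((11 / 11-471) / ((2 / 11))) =-1740833 / 306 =-5689.00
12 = 12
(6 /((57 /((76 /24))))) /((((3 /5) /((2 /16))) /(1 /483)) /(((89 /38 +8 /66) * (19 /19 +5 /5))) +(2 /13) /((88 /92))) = 2208635 /3119116641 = 0.00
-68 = -68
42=42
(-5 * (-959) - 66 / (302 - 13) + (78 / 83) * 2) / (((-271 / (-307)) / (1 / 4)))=35322582197 / 26001908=1358.46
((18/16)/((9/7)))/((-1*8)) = -7/64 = -0.11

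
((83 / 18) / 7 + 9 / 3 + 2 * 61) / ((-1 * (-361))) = 15833 / 45486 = 0.35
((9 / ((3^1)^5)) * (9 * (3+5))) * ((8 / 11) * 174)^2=5167104 / 121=42703.34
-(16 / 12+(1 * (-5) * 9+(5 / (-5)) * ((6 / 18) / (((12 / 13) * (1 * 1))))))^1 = 1585 / 36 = 44.03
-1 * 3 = -3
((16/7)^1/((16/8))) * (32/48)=16/21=0.76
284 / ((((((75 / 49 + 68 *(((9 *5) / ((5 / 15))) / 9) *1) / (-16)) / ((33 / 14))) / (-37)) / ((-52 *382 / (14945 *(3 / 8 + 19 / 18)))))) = -18627028992 / 51677675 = -360.45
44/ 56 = 11/ 14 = 0.79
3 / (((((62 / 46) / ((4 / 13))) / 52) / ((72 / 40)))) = 9936 / 155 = 64.10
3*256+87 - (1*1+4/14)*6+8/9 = 53435/63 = 848.17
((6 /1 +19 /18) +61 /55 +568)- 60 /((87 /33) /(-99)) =81228287 /28710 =2829.27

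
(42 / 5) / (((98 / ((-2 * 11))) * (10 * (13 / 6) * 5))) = -198 / 11375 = -0.02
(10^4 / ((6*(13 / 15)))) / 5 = 5000 / 13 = 384.62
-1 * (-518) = 518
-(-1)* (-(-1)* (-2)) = -2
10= 10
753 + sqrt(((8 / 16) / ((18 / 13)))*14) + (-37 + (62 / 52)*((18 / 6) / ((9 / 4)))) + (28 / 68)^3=719.91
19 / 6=3.17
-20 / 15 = -4 / 3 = -1.33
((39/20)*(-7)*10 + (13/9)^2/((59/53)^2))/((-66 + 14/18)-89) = 76025911/86969304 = 0.87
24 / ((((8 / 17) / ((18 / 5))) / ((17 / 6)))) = 2601 / 5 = 520.20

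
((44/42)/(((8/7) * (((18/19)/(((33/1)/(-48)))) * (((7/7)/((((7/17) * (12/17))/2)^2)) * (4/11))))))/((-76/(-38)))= -1239161/64144128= -0.02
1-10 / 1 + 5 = -4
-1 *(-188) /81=188 /81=2.32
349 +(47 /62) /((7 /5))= 151701 /434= 349.54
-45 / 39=-15 / 13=-1.15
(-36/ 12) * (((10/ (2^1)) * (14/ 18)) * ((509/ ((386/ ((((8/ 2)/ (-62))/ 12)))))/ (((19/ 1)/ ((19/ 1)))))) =17815/ 215388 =0.08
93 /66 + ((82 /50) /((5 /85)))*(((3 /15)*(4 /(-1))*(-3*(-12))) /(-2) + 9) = 1797953 /2750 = 653.80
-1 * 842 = -842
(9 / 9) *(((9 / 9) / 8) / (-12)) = -1 / 96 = -0.01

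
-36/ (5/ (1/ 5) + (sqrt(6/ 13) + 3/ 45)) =-1319760/ 918269 + 4050 * sqrt(78)/ 918269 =-1.40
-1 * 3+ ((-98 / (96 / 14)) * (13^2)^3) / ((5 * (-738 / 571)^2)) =-539792204248807 / 65357280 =-8259098.36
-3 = -3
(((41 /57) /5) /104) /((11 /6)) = 41 /54340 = 0.00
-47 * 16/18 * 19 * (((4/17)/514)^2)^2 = -114304/3279221013257289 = -0.00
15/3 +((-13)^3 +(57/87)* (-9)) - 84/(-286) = -9113459/4147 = -2197.60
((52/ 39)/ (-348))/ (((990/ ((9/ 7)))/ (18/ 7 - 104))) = 71/ 140679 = 0.00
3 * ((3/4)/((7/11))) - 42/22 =501/308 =1.63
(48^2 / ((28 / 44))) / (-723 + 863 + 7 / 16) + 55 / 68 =9479789 / 356524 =26.59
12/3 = 4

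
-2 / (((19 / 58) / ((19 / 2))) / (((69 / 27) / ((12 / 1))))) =-667 / 54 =-12.35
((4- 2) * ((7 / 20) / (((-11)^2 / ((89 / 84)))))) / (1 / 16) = 178 / 1815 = 0.10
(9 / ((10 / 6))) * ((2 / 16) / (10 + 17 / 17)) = 0.06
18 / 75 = 6 / 25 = 0.24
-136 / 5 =-27.20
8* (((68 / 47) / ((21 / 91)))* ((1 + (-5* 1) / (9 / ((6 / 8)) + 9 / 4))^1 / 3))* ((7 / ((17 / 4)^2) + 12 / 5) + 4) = 73.66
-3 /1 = -3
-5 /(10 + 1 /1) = -5 /11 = -0.45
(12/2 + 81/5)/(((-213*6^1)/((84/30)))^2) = 0.00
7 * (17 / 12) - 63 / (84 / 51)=-85 / 3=-28.33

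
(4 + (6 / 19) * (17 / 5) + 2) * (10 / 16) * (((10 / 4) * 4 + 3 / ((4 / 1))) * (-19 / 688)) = -21 / 16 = -1.31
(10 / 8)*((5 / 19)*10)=125 / 38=3.29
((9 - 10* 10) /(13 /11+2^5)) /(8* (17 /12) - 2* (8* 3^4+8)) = 3003 /1424230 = 0.00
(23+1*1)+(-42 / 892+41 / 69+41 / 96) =12296897 / 492384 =24.97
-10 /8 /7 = -5 /28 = -0.18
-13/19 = -0.68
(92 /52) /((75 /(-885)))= -1357 /65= -20.88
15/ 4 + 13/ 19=337/ 76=4.43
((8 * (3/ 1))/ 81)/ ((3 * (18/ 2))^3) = 8/ 531441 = 0.00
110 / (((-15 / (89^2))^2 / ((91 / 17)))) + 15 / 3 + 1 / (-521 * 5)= 164196039.62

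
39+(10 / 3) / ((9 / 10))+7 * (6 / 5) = 6899 / 135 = 51.10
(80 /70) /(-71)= -8 /497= -0.02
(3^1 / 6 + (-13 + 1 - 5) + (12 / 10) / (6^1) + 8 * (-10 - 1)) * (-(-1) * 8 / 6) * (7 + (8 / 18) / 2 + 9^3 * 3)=-41194328 / 135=-305143.17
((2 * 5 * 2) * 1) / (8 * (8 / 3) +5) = 60 / 79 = 0.76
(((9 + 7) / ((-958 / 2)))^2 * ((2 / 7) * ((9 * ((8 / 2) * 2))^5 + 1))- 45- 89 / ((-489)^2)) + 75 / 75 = 236874974627502685 / 384049129527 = 616783.00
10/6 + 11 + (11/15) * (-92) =-274/5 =-54.80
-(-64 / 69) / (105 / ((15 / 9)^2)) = 320 / 13041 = 0.02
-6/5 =-1.20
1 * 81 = 81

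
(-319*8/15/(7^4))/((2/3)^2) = -1914/12005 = -0.16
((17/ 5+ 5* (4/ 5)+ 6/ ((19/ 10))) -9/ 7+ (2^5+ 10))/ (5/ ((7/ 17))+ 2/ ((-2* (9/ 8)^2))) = 2761776/ 611515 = 4.52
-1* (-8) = 8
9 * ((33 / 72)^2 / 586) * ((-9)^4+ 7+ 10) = 397969 / 18752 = 21.22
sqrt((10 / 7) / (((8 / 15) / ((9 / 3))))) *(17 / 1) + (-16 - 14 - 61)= -91 + 255 *sqrt(7) / 14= -42.81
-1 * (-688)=688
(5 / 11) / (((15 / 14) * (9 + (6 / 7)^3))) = 4802 / 108999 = 0.04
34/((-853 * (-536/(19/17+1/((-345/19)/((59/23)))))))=32927/453493185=0.00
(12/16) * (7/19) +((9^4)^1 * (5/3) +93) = 838149/76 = 11028.28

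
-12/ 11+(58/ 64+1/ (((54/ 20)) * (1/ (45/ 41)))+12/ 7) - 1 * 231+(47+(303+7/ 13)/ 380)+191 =3643719913/ 374293920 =9.73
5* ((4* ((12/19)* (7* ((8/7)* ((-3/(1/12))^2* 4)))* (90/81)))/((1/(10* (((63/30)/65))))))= 46448640/247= 188051.17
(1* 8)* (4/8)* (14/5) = 56/5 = 11.20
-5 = -5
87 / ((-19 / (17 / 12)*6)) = -493 / 456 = -1.08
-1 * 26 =-26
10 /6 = 5 /3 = 1.67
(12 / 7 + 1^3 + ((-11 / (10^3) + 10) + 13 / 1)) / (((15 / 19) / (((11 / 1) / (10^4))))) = 37603907 / 1050000000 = 0.04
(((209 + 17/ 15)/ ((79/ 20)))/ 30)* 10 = 17.73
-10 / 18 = -5 / 9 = -0.56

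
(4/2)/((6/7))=2.33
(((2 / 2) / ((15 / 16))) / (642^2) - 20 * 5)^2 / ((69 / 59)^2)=83158500295283653696 / 11373675392079225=7311.49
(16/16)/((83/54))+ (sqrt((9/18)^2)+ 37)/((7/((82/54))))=91879/10458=8.79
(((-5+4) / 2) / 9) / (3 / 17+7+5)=-17 / 3726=-0.00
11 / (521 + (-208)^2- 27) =1 / 3978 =0.00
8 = 8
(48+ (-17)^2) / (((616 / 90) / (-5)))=-75825 / 308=-246.19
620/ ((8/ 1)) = 155/ 2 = 77.50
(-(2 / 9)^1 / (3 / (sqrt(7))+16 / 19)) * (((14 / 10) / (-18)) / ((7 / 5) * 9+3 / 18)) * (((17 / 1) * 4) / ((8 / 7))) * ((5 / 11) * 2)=-17726240 / 165735207+3007130 * sqrt(7) / 55245069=0.04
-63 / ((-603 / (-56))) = -392 / 67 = -5.85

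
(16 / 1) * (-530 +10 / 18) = -8471.11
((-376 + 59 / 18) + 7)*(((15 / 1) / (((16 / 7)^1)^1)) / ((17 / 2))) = -230405 / 816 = -282.36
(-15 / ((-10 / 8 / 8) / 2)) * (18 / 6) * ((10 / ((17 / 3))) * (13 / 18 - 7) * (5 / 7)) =-542400 / 119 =-4557.98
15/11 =1.36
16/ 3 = 5.33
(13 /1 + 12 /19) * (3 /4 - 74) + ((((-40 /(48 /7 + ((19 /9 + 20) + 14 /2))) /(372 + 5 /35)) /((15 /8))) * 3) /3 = -223978181959 /224311340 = -998.51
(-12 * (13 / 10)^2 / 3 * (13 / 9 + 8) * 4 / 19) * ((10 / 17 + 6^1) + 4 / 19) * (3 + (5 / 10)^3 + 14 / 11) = -7979166 / 19855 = -401.87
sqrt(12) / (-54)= -0.06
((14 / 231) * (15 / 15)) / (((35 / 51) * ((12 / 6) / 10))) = 34 / 77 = 0.44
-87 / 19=-4.58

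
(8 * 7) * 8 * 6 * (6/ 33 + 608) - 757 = 17974393/ 11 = 1634035.73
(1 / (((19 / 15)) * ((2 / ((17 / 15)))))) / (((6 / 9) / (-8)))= -102 / 19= -5.37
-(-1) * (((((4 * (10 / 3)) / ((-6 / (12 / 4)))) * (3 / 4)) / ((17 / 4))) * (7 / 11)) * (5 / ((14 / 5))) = -250 / 187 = -1.34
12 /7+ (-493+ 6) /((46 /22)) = -37223 /161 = -231.20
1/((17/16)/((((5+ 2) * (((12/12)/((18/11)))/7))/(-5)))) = -88/765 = -0.12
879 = 879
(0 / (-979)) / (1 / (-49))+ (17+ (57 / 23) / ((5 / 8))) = 2411 / 115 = 20.97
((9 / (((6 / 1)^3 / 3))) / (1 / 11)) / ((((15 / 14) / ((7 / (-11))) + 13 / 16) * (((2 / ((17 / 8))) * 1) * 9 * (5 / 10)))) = -9163 / 24588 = -0.37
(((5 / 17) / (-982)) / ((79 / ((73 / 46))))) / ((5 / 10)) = -365 / 30332998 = -0.00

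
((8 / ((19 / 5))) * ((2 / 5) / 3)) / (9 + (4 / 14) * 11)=112 / 4845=0.02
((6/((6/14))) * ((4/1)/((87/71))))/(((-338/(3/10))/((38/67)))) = -37772/1641835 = -0.02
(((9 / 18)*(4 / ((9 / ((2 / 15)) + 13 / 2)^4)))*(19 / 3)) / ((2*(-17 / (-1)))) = 0.00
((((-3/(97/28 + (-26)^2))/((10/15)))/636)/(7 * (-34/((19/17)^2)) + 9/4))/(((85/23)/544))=11159232/1370711963375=0.00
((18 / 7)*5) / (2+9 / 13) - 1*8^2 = -2902 / 49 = -59.22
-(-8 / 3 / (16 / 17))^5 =1419857 / 7776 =182.59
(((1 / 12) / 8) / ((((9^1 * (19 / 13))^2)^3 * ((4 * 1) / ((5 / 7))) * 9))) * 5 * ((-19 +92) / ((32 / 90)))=44044632125 / 1075290748794759168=0.00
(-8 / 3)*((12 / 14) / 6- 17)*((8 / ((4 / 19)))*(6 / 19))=3776 / 7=539.43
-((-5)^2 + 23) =-48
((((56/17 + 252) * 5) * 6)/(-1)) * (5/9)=-217000/51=-4254.90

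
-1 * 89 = -89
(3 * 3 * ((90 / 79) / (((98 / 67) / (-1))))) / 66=-0.11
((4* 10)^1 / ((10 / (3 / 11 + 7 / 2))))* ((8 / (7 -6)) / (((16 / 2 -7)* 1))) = 120.73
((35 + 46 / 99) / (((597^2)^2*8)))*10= 0.00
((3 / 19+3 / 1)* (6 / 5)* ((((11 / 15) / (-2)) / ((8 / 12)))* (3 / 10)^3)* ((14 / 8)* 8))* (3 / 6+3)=-130977 / 47500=-2.76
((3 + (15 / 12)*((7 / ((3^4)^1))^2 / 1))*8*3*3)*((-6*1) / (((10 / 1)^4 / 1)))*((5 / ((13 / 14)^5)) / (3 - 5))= 5309465756 / 11278024875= 0.47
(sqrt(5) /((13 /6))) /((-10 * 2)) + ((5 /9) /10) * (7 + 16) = 23 /18 - 3 * sqrt(5) /130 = 1.23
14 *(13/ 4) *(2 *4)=364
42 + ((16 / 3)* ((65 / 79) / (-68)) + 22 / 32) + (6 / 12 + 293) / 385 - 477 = -10761727001 / 24818640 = -433.61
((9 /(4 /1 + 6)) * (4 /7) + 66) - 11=1943 /35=55.51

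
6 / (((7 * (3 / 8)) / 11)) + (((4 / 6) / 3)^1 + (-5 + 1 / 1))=1346 / 63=21.37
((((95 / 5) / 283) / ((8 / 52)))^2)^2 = 3722098081 / 102627966736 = 0.04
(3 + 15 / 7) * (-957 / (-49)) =34452 / 343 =100.44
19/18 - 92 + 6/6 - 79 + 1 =-3023/18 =-167.94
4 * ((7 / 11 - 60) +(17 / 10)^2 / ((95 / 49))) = -6047729 / 26125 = -231.49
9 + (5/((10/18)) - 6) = 12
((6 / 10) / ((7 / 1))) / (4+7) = 3 / 385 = 0.01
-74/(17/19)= -1406/17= -82.71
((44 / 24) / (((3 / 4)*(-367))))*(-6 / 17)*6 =88 / 6239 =0.01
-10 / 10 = -1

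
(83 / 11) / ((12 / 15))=415 / 44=9.43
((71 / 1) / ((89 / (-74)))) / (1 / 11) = -57794 / 89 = -649.37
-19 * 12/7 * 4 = -912/7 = -130.29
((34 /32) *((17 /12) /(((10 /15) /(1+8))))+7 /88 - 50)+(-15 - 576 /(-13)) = -5353 /18304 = -0.29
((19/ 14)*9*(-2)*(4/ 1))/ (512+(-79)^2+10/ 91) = -8892/ 614533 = -0.01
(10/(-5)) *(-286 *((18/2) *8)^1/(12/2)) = 6864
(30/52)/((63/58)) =145/273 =0.53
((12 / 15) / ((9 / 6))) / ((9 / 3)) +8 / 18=28 / 45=0.62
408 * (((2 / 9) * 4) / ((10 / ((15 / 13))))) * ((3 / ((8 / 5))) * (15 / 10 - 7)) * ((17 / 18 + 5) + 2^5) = -638605 / 39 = -16374.49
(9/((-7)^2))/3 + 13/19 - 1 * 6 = -4892/931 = -5.25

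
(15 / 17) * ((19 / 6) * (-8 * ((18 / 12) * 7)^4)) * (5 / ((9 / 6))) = -30792825 / 34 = -905671.32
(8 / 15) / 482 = 4 / 3615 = 0.00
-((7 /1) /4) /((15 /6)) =-7 /10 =-0.70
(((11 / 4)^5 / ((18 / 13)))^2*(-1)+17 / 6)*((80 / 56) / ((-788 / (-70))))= -109561554120025 / 66928508928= -1636.99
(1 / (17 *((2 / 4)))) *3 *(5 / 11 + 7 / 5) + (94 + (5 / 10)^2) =20879 / 220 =94.90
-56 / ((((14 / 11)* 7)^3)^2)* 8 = -1771561 / 1977326743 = -0.00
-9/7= -1.29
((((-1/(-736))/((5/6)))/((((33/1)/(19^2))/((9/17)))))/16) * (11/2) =3249/1000960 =0.00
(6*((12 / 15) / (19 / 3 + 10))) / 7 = 72 / 1715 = 0.04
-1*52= -52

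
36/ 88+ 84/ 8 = 120/ 11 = 10.91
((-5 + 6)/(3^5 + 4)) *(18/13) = 18/3211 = 0.01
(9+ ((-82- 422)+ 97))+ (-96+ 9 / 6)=-492.50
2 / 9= 0.22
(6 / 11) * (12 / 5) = 72 / 55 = 1.31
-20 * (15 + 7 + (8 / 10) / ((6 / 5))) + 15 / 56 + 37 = -69899 / 168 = -416.07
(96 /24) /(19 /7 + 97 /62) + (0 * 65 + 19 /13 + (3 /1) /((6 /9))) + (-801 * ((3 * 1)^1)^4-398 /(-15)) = -5218283981 /80470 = -64847.57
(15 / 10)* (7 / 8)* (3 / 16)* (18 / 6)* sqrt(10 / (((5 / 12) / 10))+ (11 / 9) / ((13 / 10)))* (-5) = -315* sqrt(366470) / 3328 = -57.30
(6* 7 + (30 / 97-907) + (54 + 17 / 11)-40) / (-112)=64717 / 8536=7.58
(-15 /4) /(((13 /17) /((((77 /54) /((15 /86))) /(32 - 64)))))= 56287 /44928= 1.25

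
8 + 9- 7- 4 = 6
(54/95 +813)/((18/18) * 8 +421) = 25763/13585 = 1.90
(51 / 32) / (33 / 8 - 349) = -0.00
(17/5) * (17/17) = 17/5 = 3.40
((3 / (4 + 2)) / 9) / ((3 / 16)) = 8 / 27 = 0.30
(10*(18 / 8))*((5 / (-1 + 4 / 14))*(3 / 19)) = -945 / 38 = -24.87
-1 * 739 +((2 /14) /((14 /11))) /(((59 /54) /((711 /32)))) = -68155201 /92512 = -736.72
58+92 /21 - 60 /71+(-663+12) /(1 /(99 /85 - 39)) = 3129380206 /126735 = 24692.31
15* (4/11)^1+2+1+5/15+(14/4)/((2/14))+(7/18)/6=39623/1188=33.35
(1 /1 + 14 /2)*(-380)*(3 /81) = -3040 /27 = -112.59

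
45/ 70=9/ 14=0.64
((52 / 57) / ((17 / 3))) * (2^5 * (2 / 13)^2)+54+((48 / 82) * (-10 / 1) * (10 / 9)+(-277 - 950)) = -609123745 / 516477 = -1179.38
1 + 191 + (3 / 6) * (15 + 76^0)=200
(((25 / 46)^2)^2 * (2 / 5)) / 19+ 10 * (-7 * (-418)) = 1244598522445 / 42535832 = 29260.00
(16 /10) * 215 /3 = 344 /3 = 114.67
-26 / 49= -0.53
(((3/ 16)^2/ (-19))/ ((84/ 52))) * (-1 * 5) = 195/ 34048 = 0.01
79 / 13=6.08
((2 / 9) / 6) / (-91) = -1 / 2457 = -0.00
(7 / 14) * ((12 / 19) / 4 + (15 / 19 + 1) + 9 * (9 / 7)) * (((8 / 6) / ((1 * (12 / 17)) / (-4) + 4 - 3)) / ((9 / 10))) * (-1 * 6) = -611320 / 8379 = -72.96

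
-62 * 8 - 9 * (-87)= 287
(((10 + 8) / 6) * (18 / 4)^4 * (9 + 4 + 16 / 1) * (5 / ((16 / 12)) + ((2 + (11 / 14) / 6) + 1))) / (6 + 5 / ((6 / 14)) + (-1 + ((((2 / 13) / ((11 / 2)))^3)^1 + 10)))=482386611439161 / 52401832448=9205.53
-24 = -24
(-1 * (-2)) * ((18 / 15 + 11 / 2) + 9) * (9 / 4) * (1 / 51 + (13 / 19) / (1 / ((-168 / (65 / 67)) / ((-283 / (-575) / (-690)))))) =21454685368167 / 1828180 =11735543.20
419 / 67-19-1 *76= -5946 / 67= -88.75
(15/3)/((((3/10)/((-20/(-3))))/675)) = 75000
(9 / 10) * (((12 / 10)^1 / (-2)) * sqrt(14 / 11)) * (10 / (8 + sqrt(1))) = -3 * sqrt(154) / 55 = -0.68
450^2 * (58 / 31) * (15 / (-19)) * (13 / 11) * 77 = -16031925000 / 589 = -27218887.95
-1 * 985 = -985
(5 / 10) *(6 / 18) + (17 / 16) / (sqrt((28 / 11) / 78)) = 1 / 6 + 17 *sqrt(6006) / 224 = 6.05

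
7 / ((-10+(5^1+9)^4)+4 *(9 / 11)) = 0.00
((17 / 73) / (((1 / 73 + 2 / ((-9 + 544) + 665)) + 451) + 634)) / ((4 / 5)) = 12750 / 47523673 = 0.00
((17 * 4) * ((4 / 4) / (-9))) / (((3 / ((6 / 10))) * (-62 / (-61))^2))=-63257 / 43245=-1.46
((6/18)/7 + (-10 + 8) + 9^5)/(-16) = -309997/84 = -3690.44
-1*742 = -742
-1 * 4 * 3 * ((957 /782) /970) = -2871 /189635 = -0.02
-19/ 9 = -2.11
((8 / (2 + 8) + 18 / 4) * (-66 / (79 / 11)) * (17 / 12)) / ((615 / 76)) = -2071399 / 242925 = -8.53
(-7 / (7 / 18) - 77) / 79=-95 / 79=-1.20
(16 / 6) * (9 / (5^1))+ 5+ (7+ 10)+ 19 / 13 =1837 / 65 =28.26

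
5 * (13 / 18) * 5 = 325 / 18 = 18.06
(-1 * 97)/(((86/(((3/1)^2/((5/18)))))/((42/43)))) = -329994/9245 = -35.69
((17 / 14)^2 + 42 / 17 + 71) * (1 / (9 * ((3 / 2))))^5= 665912 / 3984213177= 0.00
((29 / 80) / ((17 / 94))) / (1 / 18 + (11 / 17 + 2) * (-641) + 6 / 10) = -12267 / 10380188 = -0.00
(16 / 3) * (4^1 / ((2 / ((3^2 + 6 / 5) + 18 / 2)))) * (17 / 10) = 8704 / 25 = 348.16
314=314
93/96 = 31/32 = 0.97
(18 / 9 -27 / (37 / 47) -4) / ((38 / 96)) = -64464 / 703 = -91.70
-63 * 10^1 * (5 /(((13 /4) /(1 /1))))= -12600 /13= -969.23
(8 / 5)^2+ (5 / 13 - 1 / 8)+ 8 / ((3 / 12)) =90531 / 2600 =34.82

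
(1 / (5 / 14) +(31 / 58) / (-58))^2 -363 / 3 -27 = -39667577719 / 282912400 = -140.21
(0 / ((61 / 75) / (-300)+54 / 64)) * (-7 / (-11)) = 0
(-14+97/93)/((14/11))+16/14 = -1681/186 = -9.04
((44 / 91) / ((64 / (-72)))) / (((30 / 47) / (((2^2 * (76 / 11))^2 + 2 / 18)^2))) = -6504794155315 / 13081068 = -497267.82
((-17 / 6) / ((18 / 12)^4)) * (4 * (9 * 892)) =-485248 / 27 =-17972.15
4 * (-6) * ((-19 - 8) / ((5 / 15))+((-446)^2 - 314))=-4764504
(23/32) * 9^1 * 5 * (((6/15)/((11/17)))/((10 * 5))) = 3519/8800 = 0.40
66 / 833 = 0.08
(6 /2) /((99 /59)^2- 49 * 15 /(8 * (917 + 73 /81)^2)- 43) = -92364951468000 /1237214325541627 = -0.07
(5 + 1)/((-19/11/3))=-198/19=-10.42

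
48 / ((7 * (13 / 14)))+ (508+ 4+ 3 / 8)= 54055 / 104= 519.76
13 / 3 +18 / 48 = 113 / 24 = 4.71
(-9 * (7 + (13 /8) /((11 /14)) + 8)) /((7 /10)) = -33795 /154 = -219.45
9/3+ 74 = 77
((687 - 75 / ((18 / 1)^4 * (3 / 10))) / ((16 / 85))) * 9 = 3065026135 / 93312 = 32847.07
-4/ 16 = -1/ 4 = -0.25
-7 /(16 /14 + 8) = -49 /64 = -0.77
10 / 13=0.77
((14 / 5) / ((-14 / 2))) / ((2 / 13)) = -13 / 5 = -2.60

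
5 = 5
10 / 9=1.11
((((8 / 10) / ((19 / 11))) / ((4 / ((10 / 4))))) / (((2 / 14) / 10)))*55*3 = 63525 / 19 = 3343.42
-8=-8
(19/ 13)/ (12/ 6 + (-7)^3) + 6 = 26579/ 4433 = 6.00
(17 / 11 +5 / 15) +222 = 7388 / 33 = 223.88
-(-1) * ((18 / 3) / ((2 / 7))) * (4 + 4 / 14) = 90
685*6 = 4110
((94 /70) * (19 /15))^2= 797449 /275625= 2.89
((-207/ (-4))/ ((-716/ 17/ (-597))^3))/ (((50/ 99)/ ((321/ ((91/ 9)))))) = 61890335851239207873/ 6680522867200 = 9264295.19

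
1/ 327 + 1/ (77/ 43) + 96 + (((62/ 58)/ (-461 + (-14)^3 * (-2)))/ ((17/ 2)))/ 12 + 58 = 1753609629461/ 11345707758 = 154.56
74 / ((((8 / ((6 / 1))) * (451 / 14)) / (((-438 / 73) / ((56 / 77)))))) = -2331 / 164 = -14.21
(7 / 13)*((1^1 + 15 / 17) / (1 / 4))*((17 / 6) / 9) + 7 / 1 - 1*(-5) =4660 / 351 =13.28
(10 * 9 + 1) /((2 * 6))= 91 /12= 7.58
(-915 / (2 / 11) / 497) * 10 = -101.26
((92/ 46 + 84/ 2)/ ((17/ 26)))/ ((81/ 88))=100672/ 1377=73.11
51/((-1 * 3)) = -17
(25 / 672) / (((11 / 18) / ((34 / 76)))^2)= 195075 / 9784544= 0.02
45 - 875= -830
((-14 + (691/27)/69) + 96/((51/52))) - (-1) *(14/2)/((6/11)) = 97.09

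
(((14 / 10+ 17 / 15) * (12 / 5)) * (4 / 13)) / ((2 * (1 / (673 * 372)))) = 76108224 / 325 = 234179.15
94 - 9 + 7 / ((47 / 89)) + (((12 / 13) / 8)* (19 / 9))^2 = 28112879 / 285948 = 98.31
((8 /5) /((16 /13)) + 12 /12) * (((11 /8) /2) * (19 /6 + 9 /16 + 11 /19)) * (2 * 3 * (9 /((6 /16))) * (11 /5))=32803221 /15200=2158.11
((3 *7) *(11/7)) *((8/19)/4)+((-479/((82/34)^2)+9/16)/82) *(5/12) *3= 373266743/167615872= 2.23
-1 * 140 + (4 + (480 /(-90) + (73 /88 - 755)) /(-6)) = -14915 /1584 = -9.42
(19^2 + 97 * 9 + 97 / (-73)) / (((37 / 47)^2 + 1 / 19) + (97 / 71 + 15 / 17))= 4558549845045 / 10801870882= 422.01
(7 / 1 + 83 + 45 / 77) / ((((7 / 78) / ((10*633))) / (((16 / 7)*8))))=440811072000 / 3773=116833043.20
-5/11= -0.45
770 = 770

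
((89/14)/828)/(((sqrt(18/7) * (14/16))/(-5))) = -445 * sqrt(14)/60858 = -0.03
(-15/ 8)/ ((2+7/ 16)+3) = -10/ 29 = -0.34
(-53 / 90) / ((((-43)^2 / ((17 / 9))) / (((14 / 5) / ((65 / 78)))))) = -12614 / 6240375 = -0.00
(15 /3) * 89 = 445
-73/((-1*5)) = 73/5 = 14.60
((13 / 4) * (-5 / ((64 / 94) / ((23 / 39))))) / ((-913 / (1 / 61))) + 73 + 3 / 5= 7870116241 / 106930560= 73.60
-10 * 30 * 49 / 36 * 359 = -439775 / 3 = -146591.67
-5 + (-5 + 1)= -9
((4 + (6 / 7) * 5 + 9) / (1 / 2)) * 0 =0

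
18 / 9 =2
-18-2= -20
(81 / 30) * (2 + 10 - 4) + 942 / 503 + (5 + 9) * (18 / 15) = 101286 / 2515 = 40.27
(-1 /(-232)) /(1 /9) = 9 /232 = 0.04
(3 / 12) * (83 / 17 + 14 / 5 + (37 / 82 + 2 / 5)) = 59479 / 27880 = 2.13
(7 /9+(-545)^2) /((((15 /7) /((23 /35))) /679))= 41747864144 /675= 61848687.62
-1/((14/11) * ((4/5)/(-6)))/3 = 55/28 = 1.96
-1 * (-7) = 7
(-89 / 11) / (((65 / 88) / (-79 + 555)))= -338912 / 65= -5214.03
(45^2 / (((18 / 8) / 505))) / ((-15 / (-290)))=8787000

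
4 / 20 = 1 / 5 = 0.20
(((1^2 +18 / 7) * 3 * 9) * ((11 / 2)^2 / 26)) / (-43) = -81675 / 31304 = -2.61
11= 11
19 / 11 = 1.73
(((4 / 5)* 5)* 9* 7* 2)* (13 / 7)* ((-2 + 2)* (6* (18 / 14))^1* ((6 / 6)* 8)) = 0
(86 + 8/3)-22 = 200/3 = 66.67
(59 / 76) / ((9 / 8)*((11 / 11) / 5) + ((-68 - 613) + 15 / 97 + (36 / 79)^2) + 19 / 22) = -3928896730 / 3439165011523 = -0.00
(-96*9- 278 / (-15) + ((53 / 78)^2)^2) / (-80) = 156435527659 / 14806022400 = 10.57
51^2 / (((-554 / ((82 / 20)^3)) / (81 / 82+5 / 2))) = -1128.59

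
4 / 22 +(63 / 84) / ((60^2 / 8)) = 1211 / 6600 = 0.18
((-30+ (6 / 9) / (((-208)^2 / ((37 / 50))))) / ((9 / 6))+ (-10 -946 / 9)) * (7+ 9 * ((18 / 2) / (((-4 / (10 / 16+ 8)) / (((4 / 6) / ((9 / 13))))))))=1695983315777 / 77875200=21778.22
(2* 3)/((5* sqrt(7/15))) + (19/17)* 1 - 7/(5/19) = -2166/85 + 6* sqrt(105)/35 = -23.73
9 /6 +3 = 4.50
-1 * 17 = -17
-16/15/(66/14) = -112/495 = -0.23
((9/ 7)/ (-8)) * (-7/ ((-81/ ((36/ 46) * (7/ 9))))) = -7/ 828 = -0.01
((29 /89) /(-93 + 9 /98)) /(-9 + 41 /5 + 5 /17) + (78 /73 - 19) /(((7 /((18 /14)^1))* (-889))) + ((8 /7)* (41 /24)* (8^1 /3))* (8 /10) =198295734584501 /47487830396895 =4.18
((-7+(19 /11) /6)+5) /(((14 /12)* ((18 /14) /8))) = -904 /99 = -9.13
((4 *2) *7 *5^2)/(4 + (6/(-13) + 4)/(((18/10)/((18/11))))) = 25025/129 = 193.99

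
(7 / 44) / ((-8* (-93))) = 7 / 32736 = 0.00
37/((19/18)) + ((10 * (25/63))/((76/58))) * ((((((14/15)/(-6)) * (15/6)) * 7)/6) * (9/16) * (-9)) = 153247/3648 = 42.01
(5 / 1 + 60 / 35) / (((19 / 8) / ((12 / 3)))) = 1504 / 133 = 11.31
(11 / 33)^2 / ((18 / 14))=7 / 81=0.09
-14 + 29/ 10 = -11.10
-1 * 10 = -10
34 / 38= 0.89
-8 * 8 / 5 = -64 / 5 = -12.80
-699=-699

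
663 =663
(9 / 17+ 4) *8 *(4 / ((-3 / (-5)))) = 12320 / 51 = 241.57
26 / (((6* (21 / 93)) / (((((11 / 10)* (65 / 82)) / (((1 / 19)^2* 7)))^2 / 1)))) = 1073968453987 / 27675984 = 38805.07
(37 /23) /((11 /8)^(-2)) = 4477 /1472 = 3.04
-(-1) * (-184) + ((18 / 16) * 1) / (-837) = -136897 / 744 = -184.00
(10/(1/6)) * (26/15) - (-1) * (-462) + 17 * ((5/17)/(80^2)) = -458239/1280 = -358.00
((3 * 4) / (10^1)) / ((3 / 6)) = 12 / 5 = 2.40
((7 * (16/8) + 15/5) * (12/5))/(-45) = -68/75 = -0.91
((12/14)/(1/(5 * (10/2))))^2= 22500/49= 459.18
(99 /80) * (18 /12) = 297 /160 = 1.86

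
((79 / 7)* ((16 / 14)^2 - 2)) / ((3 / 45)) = -40290 / 343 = -117.46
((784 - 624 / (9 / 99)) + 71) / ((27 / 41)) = -82123 / 9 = -9124.78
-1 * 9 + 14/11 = -85/11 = -7.73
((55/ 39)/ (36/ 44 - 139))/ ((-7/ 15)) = 605/ 27664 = 0.02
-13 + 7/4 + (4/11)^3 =-59639/5324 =-11.20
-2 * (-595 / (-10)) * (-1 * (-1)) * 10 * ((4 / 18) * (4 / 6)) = -4760 / 27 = -176.30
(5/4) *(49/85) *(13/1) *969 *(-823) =-29882307/4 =-7470576.75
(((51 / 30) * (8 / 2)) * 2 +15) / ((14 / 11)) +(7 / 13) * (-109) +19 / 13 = -34.76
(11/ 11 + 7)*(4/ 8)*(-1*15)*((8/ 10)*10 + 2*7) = -1320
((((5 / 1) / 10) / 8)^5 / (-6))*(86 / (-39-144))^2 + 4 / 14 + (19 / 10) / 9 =915936052021 / 1843577487360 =0.50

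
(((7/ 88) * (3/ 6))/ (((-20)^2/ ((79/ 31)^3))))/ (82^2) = 3451273/ 14102153753600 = 0.00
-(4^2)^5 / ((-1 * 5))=1048576 / 5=209715.20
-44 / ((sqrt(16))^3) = -0.69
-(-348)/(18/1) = 58/3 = 19.33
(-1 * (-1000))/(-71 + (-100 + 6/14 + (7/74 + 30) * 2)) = -259000/28589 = -9.06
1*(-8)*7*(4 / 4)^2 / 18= -28 / 9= -3.11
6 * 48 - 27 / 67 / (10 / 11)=192663 / 670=287.56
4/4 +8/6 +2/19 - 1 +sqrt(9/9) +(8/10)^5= 492743/178125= 2.77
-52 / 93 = -0.56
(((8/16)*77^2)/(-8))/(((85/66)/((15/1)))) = -586971/136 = -4315.96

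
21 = 21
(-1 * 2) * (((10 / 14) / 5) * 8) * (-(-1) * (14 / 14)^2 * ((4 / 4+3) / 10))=-32 / 35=-0.91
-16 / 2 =-8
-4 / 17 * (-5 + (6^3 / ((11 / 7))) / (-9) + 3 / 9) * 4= 18.77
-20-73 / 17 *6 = -45.76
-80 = -80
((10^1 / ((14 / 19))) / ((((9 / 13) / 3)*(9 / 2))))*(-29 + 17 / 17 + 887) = 2121730 / 189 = 11226.08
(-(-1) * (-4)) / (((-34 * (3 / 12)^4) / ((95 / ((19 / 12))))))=30720 / 17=1807.06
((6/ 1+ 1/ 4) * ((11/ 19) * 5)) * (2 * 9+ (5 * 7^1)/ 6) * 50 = 4915625/ 228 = 21559.76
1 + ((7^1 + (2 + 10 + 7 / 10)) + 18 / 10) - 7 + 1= 33 / 2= 16.50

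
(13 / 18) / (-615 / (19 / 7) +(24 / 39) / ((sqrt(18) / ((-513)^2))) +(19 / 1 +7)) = 159082573 / 1600090861690062 +1189309446 * sqrt(2) / 88893936760559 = 0.00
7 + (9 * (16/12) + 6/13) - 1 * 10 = 123/13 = 9.46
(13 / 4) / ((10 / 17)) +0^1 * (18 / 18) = 221 / 40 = 5.52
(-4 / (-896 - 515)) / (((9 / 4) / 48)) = 256 / 4233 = 0.06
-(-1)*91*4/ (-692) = -91/ 173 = -0.53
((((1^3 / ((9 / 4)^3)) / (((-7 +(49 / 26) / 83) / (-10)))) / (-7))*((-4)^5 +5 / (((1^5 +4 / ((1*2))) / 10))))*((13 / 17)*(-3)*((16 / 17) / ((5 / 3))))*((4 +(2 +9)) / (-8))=108517360640 / 2467285191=43.98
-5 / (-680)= 1 / 136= 0.01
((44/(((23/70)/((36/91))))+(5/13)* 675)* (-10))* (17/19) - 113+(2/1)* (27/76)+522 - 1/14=-94933232/39767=-2387.24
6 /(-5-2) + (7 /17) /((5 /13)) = 0.21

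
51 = 51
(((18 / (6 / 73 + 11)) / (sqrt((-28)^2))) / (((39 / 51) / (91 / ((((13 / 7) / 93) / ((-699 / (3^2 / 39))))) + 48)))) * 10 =-770834398725 / 73619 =-10470590.46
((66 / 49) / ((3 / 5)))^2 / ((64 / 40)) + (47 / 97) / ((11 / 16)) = 19749479 / 5123734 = 3.85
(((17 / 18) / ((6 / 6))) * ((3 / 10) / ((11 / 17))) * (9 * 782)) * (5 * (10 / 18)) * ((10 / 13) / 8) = 2824975 / 3432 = 823.13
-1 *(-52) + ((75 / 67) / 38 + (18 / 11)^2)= 16853411 / 308066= 54.71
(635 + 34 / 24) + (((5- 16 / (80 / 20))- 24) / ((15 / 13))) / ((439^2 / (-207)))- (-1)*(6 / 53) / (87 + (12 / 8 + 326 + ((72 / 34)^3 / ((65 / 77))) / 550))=2581597856001462545957 / 4056320389893223260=636.44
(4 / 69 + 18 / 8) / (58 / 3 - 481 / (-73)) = 6643 / 74612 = 0.09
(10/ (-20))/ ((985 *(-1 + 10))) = -1/ 17730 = -0.00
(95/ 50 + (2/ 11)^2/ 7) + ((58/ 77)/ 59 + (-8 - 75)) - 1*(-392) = 155374797/ 499730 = 310.92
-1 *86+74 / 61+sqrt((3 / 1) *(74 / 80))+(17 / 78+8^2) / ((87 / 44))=-10826518 / 206973+sqrt(1110) / 20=-50.64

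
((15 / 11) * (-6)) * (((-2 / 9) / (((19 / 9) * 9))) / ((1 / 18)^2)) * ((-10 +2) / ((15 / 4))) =-13824 / 209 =-66.14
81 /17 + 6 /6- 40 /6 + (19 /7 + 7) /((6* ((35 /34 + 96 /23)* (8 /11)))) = -459149 /968422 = -0.47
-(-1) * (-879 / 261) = -293 / 87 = -3.37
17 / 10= 1.70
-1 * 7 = -7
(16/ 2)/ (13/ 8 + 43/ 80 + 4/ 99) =63360/ 17447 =3.63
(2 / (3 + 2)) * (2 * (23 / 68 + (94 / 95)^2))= 808423 / 767125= 1.05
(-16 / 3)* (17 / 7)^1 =-272 / 21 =-12.95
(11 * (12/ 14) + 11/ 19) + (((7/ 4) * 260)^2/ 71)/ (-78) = -1551019/ 56658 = -27.38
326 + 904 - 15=1215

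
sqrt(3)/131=0.01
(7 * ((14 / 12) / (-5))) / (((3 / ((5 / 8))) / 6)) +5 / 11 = -419 / 264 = -1.59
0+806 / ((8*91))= 31 / 28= 1.11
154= 154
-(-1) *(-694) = -694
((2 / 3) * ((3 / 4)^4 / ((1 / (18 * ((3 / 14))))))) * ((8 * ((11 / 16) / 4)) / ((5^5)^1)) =8019 / 22400000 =0.00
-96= -96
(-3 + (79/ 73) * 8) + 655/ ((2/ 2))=660.66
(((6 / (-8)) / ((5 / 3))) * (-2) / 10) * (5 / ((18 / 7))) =7 / 40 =0.18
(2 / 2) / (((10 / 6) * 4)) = 3 / 20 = 0.15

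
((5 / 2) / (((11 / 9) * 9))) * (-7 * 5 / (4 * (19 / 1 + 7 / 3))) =-525 / 5632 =-0.09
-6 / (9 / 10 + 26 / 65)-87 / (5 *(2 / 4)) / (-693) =-68546 / 15015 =-4.57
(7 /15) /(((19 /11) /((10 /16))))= 77 /456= 0.17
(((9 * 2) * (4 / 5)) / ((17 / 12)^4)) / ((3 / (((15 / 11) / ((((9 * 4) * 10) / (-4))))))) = -82944 / 4593655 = -0.02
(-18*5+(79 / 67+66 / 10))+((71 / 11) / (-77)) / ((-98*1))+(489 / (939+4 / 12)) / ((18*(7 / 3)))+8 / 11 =-6384814561647 / 78360154180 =-81.48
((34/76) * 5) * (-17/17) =-85/38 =-2.24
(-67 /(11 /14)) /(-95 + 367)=-469 /1496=-0.31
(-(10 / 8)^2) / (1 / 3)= -75 / 16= -4.69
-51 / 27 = -17 / 9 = -1.89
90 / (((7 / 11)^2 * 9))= 1210 / 49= 24.69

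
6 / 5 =1.20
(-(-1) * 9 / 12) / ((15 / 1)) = 0.05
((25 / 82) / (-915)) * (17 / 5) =-17 / 15006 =-0.00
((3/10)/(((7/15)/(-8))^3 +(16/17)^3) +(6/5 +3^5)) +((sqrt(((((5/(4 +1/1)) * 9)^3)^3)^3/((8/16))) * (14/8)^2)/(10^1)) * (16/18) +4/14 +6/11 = 668528303603417/2724338093785 +41517141862707 * sqrt(2)/20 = 2935705254905.79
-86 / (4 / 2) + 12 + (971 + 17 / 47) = 44197 / 47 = 940.36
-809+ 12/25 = -20213/25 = -808.52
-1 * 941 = -941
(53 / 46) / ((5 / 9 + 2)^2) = 4293 / 24334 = 0.18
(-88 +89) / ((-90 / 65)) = -13 / 18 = -0.72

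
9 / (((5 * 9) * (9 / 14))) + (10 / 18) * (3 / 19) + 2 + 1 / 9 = 2146 / 855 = 2.51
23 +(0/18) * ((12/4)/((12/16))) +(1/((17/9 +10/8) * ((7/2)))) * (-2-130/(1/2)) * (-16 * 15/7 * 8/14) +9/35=95054318/193795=490.49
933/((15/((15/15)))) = 311/5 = 62.20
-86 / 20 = -43 / 10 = -4.30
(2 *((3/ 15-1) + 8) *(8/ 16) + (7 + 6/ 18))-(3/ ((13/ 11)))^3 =-60109/ 32955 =-1.82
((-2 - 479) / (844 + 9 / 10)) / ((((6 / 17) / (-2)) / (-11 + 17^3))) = 7859540 / 497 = 15813.96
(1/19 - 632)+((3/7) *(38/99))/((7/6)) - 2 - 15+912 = 2695366/10241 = 263.19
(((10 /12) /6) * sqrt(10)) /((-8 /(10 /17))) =-25 * sqrt(10) /2448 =-0.03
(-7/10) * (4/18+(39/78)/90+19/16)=-7133/7200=-0.99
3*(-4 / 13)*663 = -612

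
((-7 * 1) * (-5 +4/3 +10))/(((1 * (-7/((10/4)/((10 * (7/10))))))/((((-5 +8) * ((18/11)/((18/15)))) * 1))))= 9.25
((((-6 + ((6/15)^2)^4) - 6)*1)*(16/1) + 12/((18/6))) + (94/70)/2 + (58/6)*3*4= -390020781/5468750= -71.32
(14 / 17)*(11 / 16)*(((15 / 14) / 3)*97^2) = 517495 / 272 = 1902.56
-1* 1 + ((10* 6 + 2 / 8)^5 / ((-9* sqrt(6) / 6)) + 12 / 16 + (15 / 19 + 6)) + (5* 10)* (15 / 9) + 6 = 21859 / 228 - 812990017201* sqrt(6) / 9216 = -216081795.20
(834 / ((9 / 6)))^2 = 309136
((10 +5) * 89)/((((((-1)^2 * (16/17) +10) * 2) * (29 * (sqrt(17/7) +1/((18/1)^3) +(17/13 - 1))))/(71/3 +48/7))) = -8412926919462/993167643799 +27326784084912 * sqrt(119)/6952173506593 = 34.41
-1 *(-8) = 8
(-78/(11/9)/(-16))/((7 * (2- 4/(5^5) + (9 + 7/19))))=20840625/415753184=0.05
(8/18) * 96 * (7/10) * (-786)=-117376/5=-23475.20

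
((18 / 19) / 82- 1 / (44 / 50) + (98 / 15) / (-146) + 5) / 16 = 71882473 / 300257760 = 0.24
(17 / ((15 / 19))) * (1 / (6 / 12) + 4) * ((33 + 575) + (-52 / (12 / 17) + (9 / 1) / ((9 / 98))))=1225462 / 15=81697.47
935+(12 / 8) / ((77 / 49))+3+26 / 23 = 475683 / 506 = 940.08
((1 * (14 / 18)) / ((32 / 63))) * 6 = 147 / 16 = 9.19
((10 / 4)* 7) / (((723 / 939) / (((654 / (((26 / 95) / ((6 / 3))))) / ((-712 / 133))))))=-45262170975 / 2230696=-20290.60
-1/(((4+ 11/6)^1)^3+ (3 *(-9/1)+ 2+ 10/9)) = -216/37715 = -0.01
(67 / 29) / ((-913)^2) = 67 / 24173501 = 0.00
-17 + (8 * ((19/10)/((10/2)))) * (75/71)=-979/71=-13.79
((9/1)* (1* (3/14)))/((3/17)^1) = 153/14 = 10.93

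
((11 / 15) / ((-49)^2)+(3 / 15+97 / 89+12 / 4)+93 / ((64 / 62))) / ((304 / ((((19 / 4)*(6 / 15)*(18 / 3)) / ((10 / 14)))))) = 9681028997 / 1953728000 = 4.96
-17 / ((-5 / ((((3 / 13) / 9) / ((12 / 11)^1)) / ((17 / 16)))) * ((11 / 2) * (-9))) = -8 / 5265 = -0.00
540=540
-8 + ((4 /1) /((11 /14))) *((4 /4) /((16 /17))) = -57 /22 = -2.59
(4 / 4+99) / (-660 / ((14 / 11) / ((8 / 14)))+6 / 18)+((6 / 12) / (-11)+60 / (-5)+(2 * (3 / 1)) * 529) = 3026432293 / 957242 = 3161.62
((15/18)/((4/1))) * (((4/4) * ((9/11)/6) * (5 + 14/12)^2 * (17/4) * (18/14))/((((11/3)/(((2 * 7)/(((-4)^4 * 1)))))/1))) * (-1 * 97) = -33862215/3964928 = -8.54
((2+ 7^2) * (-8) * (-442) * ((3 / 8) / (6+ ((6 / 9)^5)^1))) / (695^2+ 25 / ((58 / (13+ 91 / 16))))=282406176 / 12368508625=0.02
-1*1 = -1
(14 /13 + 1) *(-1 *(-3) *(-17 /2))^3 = -34438.24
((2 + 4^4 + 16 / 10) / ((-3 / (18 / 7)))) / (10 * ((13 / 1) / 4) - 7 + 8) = -15576 / 2345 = -6.64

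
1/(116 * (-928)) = -1/107648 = -0.00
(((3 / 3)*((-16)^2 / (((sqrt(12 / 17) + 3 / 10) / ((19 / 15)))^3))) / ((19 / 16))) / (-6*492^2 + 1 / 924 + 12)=146359358193664 / 171138363254322369 - 685033644359680*sqrt(51) / 4620735807866703963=-0.00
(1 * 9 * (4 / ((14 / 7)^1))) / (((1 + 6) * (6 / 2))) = 6 / 7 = 0.86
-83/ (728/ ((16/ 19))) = -0.10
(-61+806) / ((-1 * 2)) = -745 / 2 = -372.50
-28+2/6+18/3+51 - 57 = -83/3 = -27.67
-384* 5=-1920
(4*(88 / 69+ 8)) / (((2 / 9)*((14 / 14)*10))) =384 / 23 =16.70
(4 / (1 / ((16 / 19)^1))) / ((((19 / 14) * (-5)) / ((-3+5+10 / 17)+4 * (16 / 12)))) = -361984 / 92055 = -3.93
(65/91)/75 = 1/105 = 0.01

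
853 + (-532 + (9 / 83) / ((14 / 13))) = 373119 / 1162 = 321.10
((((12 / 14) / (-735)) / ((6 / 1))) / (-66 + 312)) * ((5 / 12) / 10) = -1 / 30376080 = -0.00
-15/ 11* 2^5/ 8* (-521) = 31260/ 11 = 2841.82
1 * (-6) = -6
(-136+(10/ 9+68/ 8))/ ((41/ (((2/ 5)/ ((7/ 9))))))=-1.59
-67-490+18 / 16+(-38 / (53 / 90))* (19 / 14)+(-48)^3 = -330146813 / 2968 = -111235.45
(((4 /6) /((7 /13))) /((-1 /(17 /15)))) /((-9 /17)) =7514 /2835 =2.65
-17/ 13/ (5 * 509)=-17/ 33085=-0.00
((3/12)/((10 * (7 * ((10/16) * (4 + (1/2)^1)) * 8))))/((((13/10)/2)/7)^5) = 76832000/3341637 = 22.99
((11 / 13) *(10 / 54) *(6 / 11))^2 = 100 / 13689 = 0.01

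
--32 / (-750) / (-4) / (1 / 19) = 76 / 375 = 0.20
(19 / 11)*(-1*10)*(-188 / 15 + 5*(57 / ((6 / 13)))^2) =-86923537 / 66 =-1317023.29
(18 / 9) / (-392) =-0.01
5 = 5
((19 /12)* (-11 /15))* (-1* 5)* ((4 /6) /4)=0.97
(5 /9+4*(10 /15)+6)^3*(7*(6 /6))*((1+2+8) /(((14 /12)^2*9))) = 25158628 /5103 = 4930.16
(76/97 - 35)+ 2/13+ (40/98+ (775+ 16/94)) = 2153423218/2904083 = 741.52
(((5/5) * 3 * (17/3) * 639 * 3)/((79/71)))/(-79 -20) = -257091/869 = -295.85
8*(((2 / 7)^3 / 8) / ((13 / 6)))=48 / 4459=0.01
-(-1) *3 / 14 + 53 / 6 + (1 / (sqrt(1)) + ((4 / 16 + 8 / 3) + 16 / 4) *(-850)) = -246503 / 42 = -5869.12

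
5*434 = 2170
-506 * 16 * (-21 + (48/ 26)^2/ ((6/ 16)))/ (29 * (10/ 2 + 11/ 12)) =195566976/ 347971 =562.02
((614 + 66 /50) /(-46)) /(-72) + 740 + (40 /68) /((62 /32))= 32311698841 /43635600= 740.49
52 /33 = 1.58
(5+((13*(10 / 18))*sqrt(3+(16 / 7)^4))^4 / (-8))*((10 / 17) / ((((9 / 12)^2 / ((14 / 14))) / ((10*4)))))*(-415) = 31355895308537993420000 / 5786897482233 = 5418429375.12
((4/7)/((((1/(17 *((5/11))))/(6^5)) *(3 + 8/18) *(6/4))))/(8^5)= 61965/305536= 0.20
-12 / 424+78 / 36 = 340 / 159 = 2.14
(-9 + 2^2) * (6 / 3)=-10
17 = 17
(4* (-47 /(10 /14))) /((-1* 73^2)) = 1316 /26645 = 0.05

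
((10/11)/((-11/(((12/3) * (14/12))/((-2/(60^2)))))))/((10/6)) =50400/121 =416.53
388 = 388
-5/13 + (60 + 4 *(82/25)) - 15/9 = 69292/975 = 71.07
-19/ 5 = -3.80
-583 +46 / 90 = -26212 / 45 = -582.49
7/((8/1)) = 7/8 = 0.88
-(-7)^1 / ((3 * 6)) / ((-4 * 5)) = -7 / 360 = -0.02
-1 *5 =-5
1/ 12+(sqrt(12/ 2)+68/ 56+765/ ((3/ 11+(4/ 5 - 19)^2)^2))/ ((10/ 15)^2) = 1976542395619/ 698144122704+9 * sqrt(6)/ 4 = 8.34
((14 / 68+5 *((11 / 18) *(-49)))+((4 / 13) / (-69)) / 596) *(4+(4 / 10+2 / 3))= -77455303252 / 102244545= -757.55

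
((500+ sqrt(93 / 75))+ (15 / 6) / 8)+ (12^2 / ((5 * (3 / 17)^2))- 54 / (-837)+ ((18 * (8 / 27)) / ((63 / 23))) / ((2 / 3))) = sqrt(31) / 5+ 223125977 / 156240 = 1429.21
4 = 4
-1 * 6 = -6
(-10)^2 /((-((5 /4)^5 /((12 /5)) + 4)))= -1228800 /64777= -18.97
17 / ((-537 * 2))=-17 / 1074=-0.02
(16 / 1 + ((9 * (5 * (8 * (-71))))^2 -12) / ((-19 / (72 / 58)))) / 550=-11759640176 / 151525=-77608.58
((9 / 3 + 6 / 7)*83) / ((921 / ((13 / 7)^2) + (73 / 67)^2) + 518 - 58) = 1700114481 / 3867216794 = 0.44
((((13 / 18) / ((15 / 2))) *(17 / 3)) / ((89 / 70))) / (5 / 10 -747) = -6188 / 10763037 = -0.00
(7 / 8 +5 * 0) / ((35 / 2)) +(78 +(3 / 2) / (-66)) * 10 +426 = 265281 / 220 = 1205.82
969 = 969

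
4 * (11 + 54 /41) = 2020 /41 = 49.27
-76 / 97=-0.78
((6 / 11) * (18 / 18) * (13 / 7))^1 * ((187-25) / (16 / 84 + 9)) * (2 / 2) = 17.86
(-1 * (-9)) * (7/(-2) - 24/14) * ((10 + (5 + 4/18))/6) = -10001/84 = -119.06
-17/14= -1.21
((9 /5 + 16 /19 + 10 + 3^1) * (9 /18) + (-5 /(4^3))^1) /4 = 47077 /24320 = 1.94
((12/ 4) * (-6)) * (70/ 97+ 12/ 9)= -3588/ 97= -36.99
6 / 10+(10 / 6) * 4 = 109 / 15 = 7.27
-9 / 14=-0.64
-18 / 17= -1.06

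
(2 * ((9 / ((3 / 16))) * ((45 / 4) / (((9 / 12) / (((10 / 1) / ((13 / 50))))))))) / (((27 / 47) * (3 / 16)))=60160000 / 117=514188.03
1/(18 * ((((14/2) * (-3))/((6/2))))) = -1/126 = -0.01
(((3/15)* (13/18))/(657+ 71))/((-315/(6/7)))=-1/1852200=-0.00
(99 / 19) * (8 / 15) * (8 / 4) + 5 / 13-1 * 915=-909.06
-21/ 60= -7/ 20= -0.35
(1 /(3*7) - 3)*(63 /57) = -62 /19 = -3.26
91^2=8281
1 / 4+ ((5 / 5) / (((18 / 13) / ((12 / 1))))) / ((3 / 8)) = 841 / 36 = 23.36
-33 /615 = -11 /205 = -0.05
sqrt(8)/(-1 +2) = 2 * sqrt(2) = 2.83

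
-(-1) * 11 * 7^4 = 26411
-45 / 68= -0.66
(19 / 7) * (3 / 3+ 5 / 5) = 38 / 7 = 5.43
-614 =-614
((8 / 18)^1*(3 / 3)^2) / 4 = 1 / 9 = 0.11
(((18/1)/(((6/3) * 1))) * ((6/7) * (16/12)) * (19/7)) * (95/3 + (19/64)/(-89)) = 883.99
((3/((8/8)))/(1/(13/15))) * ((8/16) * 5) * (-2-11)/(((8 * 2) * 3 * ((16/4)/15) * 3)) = -2.20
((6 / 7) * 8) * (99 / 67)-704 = -325424 / 469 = -693.87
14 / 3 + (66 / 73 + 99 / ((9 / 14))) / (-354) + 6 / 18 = 58951 / 12921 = 4.56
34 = 34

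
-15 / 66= -5 / 22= -0.23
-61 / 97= -0.63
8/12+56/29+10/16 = 3.22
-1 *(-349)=349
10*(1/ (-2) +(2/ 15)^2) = -217/ 45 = -4.82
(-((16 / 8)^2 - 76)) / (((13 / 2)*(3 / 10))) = 480 / 13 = 36.92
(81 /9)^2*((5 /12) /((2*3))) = 45 /8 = 5.62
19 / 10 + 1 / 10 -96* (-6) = 578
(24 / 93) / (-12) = -2 / 93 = -0.02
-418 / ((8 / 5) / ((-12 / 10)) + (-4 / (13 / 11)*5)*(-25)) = -8151 / 8224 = -0.99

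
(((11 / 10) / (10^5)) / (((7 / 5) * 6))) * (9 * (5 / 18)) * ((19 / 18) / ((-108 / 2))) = -209 / 3265920000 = -0.00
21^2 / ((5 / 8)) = 3528 / 5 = 705.60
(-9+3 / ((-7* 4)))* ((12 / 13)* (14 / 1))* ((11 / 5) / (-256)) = 1683 / 1664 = 1.01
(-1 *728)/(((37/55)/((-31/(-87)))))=-1241240/3219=-385.60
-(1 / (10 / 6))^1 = -3 / 5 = -0.60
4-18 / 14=19 / 7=2.71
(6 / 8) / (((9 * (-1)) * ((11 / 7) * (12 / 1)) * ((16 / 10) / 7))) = -245 / 12672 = -0.02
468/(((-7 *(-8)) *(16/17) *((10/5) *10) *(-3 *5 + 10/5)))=-153/4480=-0.03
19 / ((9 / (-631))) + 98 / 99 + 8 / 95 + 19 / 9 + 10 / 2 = -12451523 / 9405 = -1323.93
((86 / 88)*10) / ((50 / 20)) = 43 / 11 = 3.91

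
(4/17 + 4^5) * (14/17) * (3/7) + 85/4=442453/1156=382.74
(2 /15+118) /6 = 886 /45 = 19.69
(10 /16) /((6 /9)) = 15 /16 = 0.94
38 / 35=1.09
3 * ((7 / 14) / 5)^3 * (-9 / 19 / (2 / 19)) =-27 / 2000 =-0.01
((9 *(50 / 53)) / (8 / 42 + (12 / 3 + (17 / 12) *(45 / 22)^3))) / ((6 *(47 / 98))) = 6574075200 / 36348599761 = 0.18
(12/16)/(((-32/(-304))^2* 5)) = 1083/80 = 13.54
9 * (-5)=-45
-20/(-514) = 0.04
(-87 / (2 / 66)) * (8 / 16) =-2871 / 2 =-1435.50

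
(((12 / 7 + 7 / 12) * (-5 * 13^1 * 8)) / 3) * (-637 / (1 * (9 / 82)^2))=15352169560 / 729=21059217.50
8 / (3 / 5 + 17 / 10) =80 / 23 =3.48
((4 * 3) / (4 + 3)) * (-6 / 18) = -4 / 7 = -0.57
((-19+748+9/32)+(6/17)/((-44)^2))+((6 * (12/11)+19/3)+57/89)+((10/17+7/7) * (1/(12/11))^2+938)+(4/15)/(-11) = 49271856727/29291680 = 1682.11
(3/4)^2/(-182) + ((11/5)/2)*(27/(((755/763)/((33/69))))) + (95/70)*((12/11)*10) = 81090711861/2781178400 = 29.16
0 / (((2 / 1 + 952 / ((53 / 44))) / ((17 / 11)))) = 0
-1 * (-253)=253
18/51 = 6/17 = 0.35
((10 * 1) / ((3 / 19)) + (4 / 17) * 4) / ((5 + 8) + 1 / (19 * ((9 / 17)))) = 93423 / 19040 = 4.91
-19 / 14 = -1.36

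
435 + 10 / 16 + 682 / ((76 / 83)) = 179427 / 152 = 1180.44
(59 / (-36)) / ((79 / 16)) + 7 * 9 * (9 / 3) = 134143 / 711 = 188.67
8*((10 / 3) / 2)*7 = 280 / 3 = 93.33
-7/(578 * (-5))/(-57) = -7/164730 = -0.00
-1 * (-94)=94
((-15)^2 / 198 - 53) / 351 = -1141 / 7722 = -0.15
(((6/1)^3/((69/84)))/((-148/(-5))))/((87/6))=15120/24679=0.61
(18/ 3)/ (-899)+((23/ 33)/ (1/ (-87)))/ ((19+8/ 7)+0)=-3.02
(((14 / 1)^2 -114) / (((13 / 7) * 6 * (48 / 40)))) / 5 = 287 / 234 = 1.23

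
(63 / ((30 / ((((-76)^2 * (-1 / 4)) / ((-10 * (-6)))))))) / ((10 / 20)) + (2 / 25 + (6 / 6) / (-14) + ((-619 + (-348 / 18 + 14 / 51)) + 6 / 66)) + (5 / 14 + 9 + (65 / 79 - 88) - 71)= -91814430 / 103411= -887.86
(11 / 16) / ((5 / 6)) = 0.82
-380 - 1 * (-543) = 163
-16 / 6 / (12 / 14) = -28 / 9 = -3.11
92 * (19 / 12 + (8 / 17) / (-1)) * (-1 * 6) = -10442 / 17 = -614.24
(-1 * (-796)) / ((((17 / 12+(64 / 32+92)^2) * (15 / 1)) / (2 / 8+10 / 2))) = 16716 / 530245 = 0.03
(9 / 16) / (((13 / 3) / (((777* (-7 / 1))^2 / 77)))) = 114104781 / 2288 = 49870.97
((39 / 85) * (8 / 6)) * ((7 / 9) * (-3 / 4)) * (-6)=182 / 85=2.14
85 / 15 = 17 / 3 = 5.67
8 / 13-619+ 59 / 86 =-690587 / 1118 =-617.70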